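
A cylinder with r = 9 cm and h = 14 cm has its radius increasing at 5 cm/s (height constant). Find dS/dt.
320π cm²/s

S = 2πrh + 2πr² (lateral + bases)
dS/dt = (2πh + 4πr)·dr/dt = (2π·14 + 4π·9)·5
= 320π cm²/s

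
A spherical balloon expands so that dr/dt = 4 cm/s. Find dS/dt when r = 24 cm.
768π cm²/s

S = 4πr²
dS/dt = dS/dr · dr/dt = 8πr · 4
At r = 24: dS/dt = 768π cm²/s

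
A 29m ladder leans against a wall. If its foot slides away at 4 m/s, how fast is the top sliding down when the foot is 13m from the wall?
13√42/42 ≈ 2.006 m/s

x² + y² = 29²
2x·dx/dt + 2y·dy/dt = 0
dy/dt = -x/y · dx/dt = -13/(4√42) · 4 = -13√42/42 m/s
The top is descending at 13√42/42 ≈ 2.006 m/s.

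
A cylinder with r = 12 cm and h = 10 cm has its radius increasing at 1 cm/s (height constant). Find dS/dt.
68π cm²/s

S = 2πrh + 2πr² (lateral + bases)
dS/dt = (2πh + 4πr)·dr/dt = (2π·10 + 4π·12)·1
= 68π cm²/s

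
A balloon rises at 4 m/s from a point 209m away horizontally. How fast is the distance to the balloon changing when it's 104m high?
416√54497/54497 ≈ 1.782 m/s

z² = 209² + y²
z = √(209² + 104²) = √54497
dz/dt = y/z · dy/dt = 104/√54497 · 4 = 416√54497/54497 ≈ 1.782 m/s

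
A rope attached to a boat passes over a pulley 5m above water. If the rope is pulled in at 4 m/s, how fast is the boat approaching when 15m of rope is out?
3√2 ≈ 4.243 m/s

rope² = x² + 5²
x = √(15² - 5²) = 10√2
dx/dt = (rope/x) · d(rope)/dt = (15/(10√2)) · (-4) = -3√2 m/s
The boat approaches at 3√2 ≈ 4.243 m/s.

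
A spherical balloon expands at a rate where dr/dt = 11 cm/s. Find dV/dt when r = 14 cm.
8624π cm³/s

V = (4/3)πr³
dV/dt = dV/dr · dr/dt = 4πr² · 11
At r = 14: dV/dt = 8624π cm³/s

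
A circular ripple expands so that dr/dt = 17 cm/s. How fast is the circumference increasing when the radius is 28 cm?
34π cm/s

C = 2πr
dC/dt = 2π · dr/dt = 2π · 17 = 34π cm/s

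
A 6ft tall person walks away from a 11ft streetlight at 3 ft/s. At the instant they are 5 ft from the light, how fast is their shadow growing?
18/5 ft/s

By similar triangles: 11/(x+s) = 6/s
Solving: s = 6x/5
ds/dt = 6/5 · dx/dt = 6/5 · 3 = 18/5 ft/s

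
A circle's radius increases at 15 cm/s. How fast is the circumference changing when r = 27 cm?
30π cm/s

C = 2πr
dC/dt = 2π · dr/dt = 2π · 15 = 30π cm/s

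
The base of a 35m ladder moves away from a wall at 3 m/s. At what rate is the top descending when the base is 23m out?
23√174/116 ≈ 2.615 m/s

x² + y² = 35²
2x·dx/dt + 2y·dy/dt = 0
dy/dt = -x/y · dx/dt = -23/(2√174) · 3 = -23√174/116 m/s
The top is descending at 23√174/116 ≈ 2.615 m/s.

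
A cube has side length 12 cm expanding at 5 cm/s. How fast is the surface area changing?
720 cm²/s

A = 6s²
dA/dt = 12s · ds/dt = 12·12·5 = 720 cm²/s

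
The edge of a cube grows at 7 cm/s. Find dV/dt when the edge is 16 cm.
5376 cm³/s

V = s³
dV/dt = 3s² · ds/dt = 3·16²·7 = 5376 cm³/s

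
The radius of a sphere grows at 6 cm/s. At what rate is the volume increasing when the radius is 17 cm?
6936π cm³/s

V = (4/3)πr³
dV/dt = dV/dr · dr/dt = 4πr² · 6
At r = 17: dV/dt = 6936π cm³/s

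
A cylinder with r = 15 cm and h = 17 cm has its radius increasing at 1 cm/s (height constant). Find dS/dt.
94π cm²/s

S = 2πrh + 2πr² (lateral + bases)
dS/dt = (2πh + 4πr)·dr/dt = (2π·17 + 4π·15)·1
= 94π cm²/s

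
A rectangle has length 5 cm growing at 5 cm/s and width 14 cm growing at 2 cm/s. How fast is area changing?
80 cm²/s

A = lw
dA/dt = w·dl/dt + l·dw/dt = 14·5 + 5·2 = 80 cm²/s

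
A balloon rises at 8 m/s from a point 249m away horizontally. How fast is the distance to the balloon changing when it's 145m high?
580√83026/41513 ≈ 4.026 m/s

z² = 249² + y²
z = √(249² + 145²) = √83026
dz/dt = y/z · dy/dt = 145/√83026 · 8 = 580√83026/41513 ≈ 4.026 m/s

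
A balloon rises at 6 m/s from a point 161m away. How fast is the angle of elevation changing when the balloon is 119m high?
0.024101 rad/s

tan(θ) = y/161
sec²(θ) · dθ/dt = (1/161) · dy/dt
dθ/dt = cos²(θ)/161 · 6 = 161/(161² + 119²) · 6
dθ/dt = 0.024101 rad/s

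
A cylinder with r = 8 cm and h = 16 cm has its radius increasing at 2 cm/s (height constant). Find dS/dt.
128π cm²/s

S = 2πrh + 2πr² (lateral + bases)
dS/dt = (2πh + 4πr)·dr/dt = (2π·16 + 4π·8)·2
= 128π cm²/s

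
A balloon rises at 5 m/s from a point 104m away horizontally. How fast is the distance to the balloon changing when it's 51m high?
255√13417/13417 ≈ 2.201 m/s

z² = 104² + y²
z = √(104² + 51²) = √13417
dz/dt = y/z · dy/dt = 51/√13417 · 5 = 255√13417/13417 ≈ 2.201 m/s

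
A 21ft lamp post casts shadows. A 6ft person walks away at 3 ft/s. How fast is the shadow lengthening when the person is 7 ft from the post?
6/5 ft/s

By similar triangles: 21/(x+s) = 6/s
Solving: s = 6x/15
ds/dt = 6/15 · dx/dt = 2/5 · 3 = 6/5 ft/s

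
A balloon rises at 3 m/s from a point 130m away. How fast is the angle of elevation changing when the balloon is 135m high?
0.011103 rad/s

tan(θ) = y/130
sec²(θ) · dθ/dt = (1/130) · dy/dt
dθ/dt = cos²(θ)/130 · 3 = 130/(130² + 135²) · 3
dθ/dt = 0.011103 rad/s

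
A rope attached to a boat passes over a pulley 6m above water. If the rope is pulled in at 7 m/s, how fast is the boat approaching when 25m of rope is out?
175√589/589 ≈ 7.211 m/s

rope² = x² + 6²
x = √(25² - 6²) = √589
dx/dt = (rope/x) · d(rope)/dt = (25/√589) · (-7) = -175√589/589 m/s
The boat approaches at 175√589/589 ≈ 7.211 m/s.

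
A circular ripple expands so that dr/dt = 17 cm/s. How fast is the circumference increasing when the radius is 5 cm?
34π cm/s

C = 2πr
dC/dt = 2π · dr/dt = 2π · 17 = 34π cm/s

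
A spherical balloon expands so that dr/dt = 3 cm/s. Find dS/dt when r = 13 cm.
312π cm²/s

S = 4πr²
dS/dt = dS/dr · dr/dt = 8πr · 3
At r = 13: dS/dt = 312π cm²/s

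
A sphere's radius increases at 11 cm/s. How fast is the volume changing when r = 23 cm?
23276π cm³/s

V = (4/3)πr³
dV/dt = dV/dr · dr/dt = 4πr² · 11
At r = 23: dV/dt = 23276π cm³/s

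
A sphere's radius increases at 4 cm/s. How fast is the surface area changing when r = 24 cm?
768π cm²/s

S = 4πr²
dS/dt = dS/dr · dr/dt = 8πr · 4
At r = 24: dS/dt = 768π cm²/s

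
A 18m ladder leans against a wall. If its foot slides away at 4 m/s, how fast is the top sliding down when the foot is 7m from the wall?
28√11/55 ≈ 1.688 m/s

x² + y² = 18²
2x·dx/dt + 2y·dy/dt = 0
dy/dt = -x/y · dx/dt = -7/(5√11) · 4 = -28√11/55 m/s
The top is descending at 28√11/55 ≈ 1.688 m/s.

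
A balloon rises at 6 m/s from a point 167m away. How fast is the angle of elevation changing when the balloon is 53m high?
0.032641 rad/s

tan(θ) = y/167
sec²(θ) · dθ/dt = (1/167) · dy/dt
dθ/dt = cos²(θ)/167 · 6 = 167/(167² + 53²) · 6
dθ/dt = 0.032641 rad/s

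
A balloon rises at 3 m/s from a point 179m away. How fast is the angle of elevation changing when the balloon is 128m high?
0.011089 rad/s

tan(θ) = y/179
sec²(θ) · dθ/dt = (1/179) · dy/dt
dθ/dt = cos²(θ)/179 · 3 = 179/(179² + 128²) · 3
dθ/dt = 0.011089 rad/s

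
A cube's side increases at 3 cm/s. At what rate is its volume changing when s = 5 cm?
225 cm³/s

V = s³
dV/dt = 3s² · ds/dt = 3·5²·3 = 225 cm³/s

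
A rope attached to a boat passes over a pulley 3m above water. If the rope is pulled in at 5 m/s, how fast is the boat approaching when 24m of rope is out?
40√7/21 ≈ 5.04 m/s

rope² = x² + 3²
x = √(24² - 3²) = 9√7
dx/dt = (rope/x) · d(rope)/dt = (24/(9√7)) · (-5) = -40√7/21 m/s
The boat approaches at 40√7/21 ≈ 5.04 m/s.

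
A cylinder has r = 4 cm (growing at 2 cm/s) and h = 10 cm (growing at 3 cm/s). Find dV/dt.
208π cm³/s

V = πr²h
dV/dt = 2πrh·dr/dt + πr²·dh/dt
= 2π(4)(10)(2) + π(4)²(3)
= 208π cm³/s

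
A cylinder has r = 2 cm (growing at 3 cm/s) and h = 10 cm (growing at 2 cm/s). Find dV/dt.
128π cm³/s

V = πr²h
dV/dt = 2πrh·dr/dt + πr²·dh/dt
= 2π(2)(10)(3) + π(2)²(2)
= 128π cm³/s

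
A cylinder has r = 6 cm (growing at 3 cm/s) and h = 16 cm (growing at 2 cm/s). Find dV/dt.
648π cm³/s

V = πr²h
dV/dt = 2πrh·dr/dt + πr²·dh/dt
= 2π(6)(16)(3) + π(6)²(2)
= 648π cm³/s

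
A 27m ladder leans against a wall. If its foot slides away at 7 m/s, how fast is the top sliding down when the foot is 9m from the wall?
7√2/4 ≈ 2.475 m/s

x² + y² = 27²
2x·dx/dt + 2y·dy/dt = 0
dy/dt = -x/y · dx/dt = -9/(18√2) · 7 = -7√2/4 m/s
The top is descending at 7√2/4 ≈ 2.475 m/s.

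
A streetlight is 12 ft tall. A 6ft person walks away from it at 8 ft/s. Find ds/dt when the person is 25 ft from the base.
8 ft/s

By similar triangles: 12/(x+s) = 6/s
Solving: s = 6x/6
ds/dt = 6/6 · dx/dt = 1 · 8 = 8 ft/s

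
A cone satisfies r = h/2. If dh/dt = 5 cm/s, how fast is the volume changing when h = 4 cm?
20π cm³/s

V = (1/3)π(h/2)²h = πh³/12
dV/dt = πh²/4 · 5
At h = 4: dV/dt = 20π cm³/s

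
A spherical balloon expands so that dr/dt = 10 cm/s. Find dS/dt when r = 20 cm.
1600π cm²/s

S = 4πr²
dS/dt = dS/dr · dr/dt = 8πr · 10
At r = 20: dS/dt = 1600π cm²/s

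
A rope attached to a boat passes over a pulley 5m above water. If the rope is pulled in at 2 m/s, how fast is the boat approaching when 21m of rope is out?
21√26/52 ≈ 2.059 m/s

rope² = x² + 5²
x = √(21² - 5²) = 4√26
dx/dt = (rope/x) · d(rope)/dt = (21/(4√26)) · (-2) = -21√26/52 m/s
The boat approaches at 21√26/52 ≈ 2.059 m/s.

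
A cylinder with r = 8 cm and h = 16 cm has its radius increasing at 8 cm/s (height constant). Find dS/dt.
512π cm²/s

S = 2πrh + 2πr² (lateral + bases)
dS/dt = (2πh + 4πr)·dr/dt = (2π·16 + 4π·8)·8
= 512π cm²/s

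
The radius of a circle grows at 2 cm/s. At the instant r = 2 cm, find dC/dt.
4π cm/s

C = 2πr
dC/dt = 2π · dr/dt = 2π · 2 = 4π cm/s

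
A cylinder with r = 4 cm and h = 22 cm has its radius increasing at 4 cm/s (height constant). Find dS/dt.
240π cm²/s

S = 2πrh + 2πr² (lateral + bases)
dS/dt = (2πh + 4πr)·dr/dt = (2π·22 + 4π·4)·4
= 240π cm²/s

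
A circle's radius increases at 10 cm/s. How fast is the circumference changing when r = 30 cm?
20π cm/s

C = 2πr
dC/dt = 2π · dr/dt = 2π · 10 = 20π cm/s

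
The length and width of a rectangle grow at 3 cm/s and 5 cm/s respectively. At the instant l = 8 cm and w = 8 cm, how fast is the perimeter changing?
16 cm/s

P = 2(l + w)
dP/dt = 2(dl/dt + dw/dt) = 2(3 + 5) = 16 cm/s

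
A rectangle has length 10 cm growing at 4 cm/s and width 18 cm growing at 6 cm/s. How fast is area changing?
132 cm²/s

A = lw
dA/dt = w·dl/dt + l·dw/dt = 18·4 + 10·6 = 132 cm²/s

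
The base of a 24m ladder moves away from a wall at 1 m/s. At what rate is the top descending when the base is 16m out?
2√5/5 ≈ 0.8944 m/s

x² + y² = 24²
2x·dx/dt + 2y·dy/dt = 0
dy/dt = -x/y · dx/dt = -16/(8√5) · 1 = -2√5/5 m/s
The top is descending at 2√5/5 ≈ 0.8944 m/s.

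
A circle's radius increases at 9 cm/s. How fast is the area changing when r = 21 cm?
378π cm²/s

A = πr²
dA/dt = 2πr · dr/dt = 2π(21)(9) = 378π cm²/s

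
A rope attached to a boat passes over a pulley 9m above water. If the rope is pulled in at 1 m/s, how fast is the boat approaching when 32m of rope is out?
32√943/943 ≈ 1.042 m/s

rope² = x² + 9²
x = √(32² - 9²) = √943
dx/dt = (rope/x) · d(rope)/dt = (32/√943) · (-1) = -32√943/943 m/s
The boat approaches at 32√943/943 ≈ 1.042 m/s.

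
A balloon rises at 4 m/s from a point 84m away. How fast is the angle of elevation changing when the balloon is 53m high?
0.03406 rad/s

tan(θ) = y/84
sec²(θ) · dθ/dt = (1/84) · dy/dt
dθ/dt = cos²(θ)/84 · 4 = 84/(84² + 53²) · 4
dθ/dt = 0.03406 rad/s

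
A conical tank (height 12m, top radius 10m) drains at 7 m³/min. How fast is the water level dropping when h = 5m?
252/(625π) ≈ 0.1283 m/min

r/h = 10/12, so r = (5/6)h
V = (1/3)πr²h = (1/3)π((5/6)h)²h = (25/108)πh³
dV/dh = (25/36)πh²
dh/dt = (dV/dt)/(dV/dh) = -7/((25/36)π·5²) = -252/(625π) m/min
The level is dropping at 252/(625π) ≈ 0.1283 m/min.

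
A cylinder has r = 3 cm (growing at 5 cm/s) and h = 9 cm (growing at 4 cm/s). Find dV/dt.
306π cm³/s

V = πr²h
dV/dt = 2πrh·dr/dt + πr²·dh/dt
= 2π(3)(9)(5) + π(3)²(4)
= 306π cm³/s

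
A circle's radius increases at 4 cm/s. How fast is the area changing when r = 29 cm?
232π cm²/s

A = πr²
dA/dt = 2πr · dr/dt = 2π(29)(4) = 232π cm²/s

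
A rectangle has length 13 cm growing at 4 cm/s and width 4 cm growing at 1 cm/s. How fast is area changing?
29 cm²/s

A = lw
dA/dt = w·dl/dt + l·dw/dt = 4·4 + 13·1 = 29 cm²/s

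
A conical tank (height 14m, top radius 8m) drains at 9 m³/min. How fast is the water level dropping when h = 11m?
441/(1936π) ≈ 0.07251 m/min

r/h = 8/14, so r = (4/7)h
V = (1/3)πr²h = (1/3)π((4/7)h)²h = (16/147)πh³
dV/dh = (16/49)πh²
dh/dt = (dV/dt)/(dV/dh) = -9/((16/49)π·11²) = -441/(1936π) m/min
The level is dropping at 441/(1936π) ≈ 0.07251 m/min.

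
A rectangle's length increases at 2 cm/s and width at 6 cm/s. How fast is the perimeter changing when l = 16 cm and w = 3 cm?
16 cm/s

P = 2(l + w)
dP/dt = 2(dl/dt + dw/dt) = 2(2 + 6) = 16 cm/s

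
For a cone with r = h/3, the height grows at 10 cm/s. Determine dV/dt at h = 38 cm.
14440π/9 cm³/s

V = (1/3)π(h/3)²h = πh³/27
dV/dt = πh²/9 · 10
At h = 38: dV/dt = 14440π/9 cm³/s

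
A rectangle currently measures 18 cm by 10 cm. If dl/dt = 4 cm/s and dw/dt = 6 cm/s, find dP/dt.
20 cm/s

P = 2(l + w)
dP/dt = 2(dl/dt + dw/dt) = 2(4 + 6) = 20 cm/s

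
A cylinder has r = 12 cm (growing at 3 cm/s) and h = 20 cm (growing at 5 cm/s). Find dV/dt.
2160π cm³/s

V = πr²h
dV/dt = 2πrh·dr/dt + πr²·dh/dt
= 2π(12)(20)(3) + π(12)²(5)
= 2160π cm³/s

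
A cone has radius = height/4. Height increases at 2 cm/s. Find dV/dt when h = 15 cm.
225π/8 cm³/s

V = (1/3)π(h/4)²h = πh³/48
dV/dt = πh²/16 · 2
At h = 15: dV/dt = 225π/8 cm³/s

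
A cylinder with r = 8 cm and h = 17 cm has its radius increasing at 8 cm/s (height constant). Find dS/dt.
528π cm²/s

S = 2πrh + 2πr² (lateral + bases)
dS/dt = (2πh + 4πr)·dr/dt = (2π·17 + 4π·8)·8
= 528π cm²/s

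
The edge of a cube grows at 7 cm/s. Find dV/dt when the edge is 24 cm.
12096 cm³/s

V = s³
dV/dt = 3s² · ds/dt = 3·24²·7 = 12096 cm³/s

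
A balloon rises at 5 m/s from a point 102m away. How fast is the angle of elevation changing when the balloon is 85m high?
0.02893 rad/s

tan(θ) = y/102
sec²(θ) · dθ/dt = (1/102) · dy/dt
dθ/dt = cos²(θ)/102 · 5 = 102/(102² + 85²) · 5
dθ/dt = 0.02893 rad/s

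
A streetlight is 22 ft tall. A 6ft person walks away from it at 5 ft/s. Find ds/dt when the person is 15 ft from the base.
15/8 ft/s

By similar triangles: 22/(x+s) = 6/s
Solving: s = 6x/16
ds/dt = 6/16 · dx/dt = 3/8 · 5 = 15/8 ft/s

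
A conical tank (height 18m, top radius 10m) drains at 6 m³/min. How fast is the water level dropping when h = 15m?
54/(625π) ≈ 0.0275 m/min

r/h = 10/18, so r = (5/9)h
V = (1/3)πr²h = (1/3)π((5/9)h)²h = (25/243)πh³
dV/dh = (25/81)πh²
dh/dt = (dV/dt)/(dV/dh) = -6/((25/81)π·15²) = -54/(625π) m/min
The level is dropping at 54/(625π) ≈ 0.0275 m/min.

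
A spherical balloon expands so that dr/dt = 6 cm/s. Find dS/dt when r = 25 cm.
1200π cm²/s

S = 4πr²
dS/dt = dS/dr · dr/dt = 8πr · 6
At r = 25: dS/dt = 1200π cm²/s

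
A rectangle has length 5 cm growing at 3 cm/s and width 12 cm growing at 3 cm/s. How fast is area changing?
51 cm²/s

A = lw
dA/dt = w·dl/dt + l·dw/dt = 12·3 + 5·3 = 51 cm²/s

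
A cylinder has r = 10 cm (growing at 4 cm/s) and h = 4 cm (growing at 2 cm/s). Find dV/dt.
520π cm³/s

V = πr²h
dV/dt = 2πrh·dr/dt + πr²·dh/dt
= 2π(10)(4)(4) + π(10)²(2)
= 520π cm³/s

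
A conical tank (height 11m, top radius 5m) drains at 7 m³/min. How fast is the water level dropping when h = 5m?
847/(625π) ≈ 0.4314 m/min

r/h = 5/11, so r = (5/11)h
V = (1/3)πr²h = (1/3)π((5/11)h)²h = (25/363)πh³
dV/dh = (25/121)πh²
dh/dt = (dV/dt)/(dV/dh) = -7/((25/121)π·5²) = -847/(625π) m/min
The level is dropping at 847/(625π) ≈ 0.4314 m/min.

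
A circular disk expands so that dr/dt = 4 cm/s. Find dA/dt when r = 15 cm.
120π cm²/s

A = πr²
dA/dt = 2πr · dr/dt = 2π(15)(4) = 120π cm²/s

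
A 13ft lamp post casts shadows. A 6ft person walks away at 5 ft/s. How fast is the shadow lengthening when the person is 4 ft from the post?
30/7 ft/s

By similar triangles: 13/(x+s) = 6/s
Solving: s = 6x/7
ds/dt = 6/7 · dx/dt = 6/7 · 5 = 30/7 ft/s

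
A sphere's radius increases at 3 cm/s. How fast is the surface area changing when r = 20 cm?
480π cm²/s

S = 4πr²
dS/dt = dS/dr · dr/dt = 8πr · 3
At r = 20: dS/dt = 480π cm²/s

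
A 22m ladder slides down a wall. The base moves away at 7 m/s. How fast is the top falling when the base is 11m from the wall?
7√3/3 ≈ 4.041 m/s

x² + y² = 22²
2x·dx/dt + 2y·dy/dt = 0
dy/dt = -x/y · dx/dt = -11/(11√3) · 7 = -7√3/3 m/s
The top is descending at 7√3/3 ≈ 4.041 m/s.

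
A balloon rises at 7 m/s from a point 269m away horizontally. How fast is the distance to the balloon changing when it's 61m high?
427√76082/76082 ≈ 1.548 m/s

z² = 269² + y²
z = √(269² + 61²) = √76082
dz/dt = y/z · dy/dt = 61/√76082 · 7 = 427√76082/76082 ≈ 1.548 m/s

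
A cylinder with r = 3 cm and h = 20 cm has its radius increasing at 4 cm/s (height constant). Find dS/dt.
208π cm²/s

S = 2πrh + 2πr² (lateral + bases)
dS/dt = (2πh + 4πr)·dr/dt = (2π·20 + 4π·3)·4
= 208π cm²/s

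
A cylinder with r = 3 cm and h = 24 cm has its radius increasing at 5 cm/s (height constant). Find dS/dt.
300π cm²/s

S = 2πrh + 2πr² (lateral + bases)
dS/dt = (2πh + 4πr)·dr/dt = (2π·24 + 4π·3)·5
= 300π cm²/s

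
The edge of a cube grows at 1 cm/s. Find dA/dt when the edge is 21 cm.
252 cm²/s

A = 6s²
dA/dt = 12s · ds/dt = 12·21·1 = 252 cm²/s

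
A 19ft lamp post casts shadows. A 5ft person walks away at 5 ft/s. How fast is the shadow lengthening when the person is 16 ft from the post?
25/14 ft/s

By similar triangles: 19/(x+s) = 5/s
Solving: s = 5x/14
ds/dt = 5/14 · dx/dt = 5/14 · 5 = 25/14 ft/s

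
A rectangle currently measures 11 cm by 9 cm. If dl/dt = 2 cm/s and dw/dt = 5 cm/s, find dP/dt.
14 cm/s

P = 2(l + w)
dP/dt = 2(dl/dt + dw/dt) = 2(2 + 5) = 14 cm/s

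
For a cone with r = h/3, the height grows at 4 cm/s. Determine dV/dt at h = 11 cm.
484π/9 cm³/s

V = (1/3)π(h/3)²h = πh³/27
dV/dt = πh²/9 · 4
At h = 11: dV/dt = 484π/9 cm³/s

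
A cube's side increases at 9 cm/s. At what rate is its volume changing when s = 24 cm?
15552 cm³/s

V = s³
dV/dt = 3s² · ds/dt = 3·24²·9 = 15552 cm³/s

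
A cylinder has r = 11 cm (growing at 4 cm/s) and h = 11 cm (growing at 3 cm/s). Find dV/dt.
1331π cm³/s

V = πr²h
dV/dt = 2πrh·dr/dt + πr²·dh/dt
= 2π(11)(11)(4) + π(11)²(3)
= 1331π cm³/s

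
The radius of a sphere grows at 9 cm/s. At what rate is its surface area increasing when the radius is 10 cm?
720π cm²/s

S = 4πr²
dS/dt = dS/dr · dr/dt = 8πr · 9
At r = 10: dS/dt = 720π cm²/s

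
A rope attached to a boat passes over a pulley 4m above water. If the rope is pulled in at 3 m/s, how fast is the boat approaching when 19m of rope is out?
19√345/115 ≈ 3.069 m/s

rope² = x² + 4²
x = √(19² - 4²) = √345
dx/dt = (rope/x) · d(rope)/dt = (19/√345) · (-3) = -19√345/115 m/s
The boat approaches at 19√345/115 ≈ 3.069 m/s.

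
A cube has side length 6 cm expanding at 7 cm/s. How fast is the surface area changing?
504 cm²/s

A = 6s²
dA/dt = 12s · ds/dt = 12·6·7 = 504 cm²/s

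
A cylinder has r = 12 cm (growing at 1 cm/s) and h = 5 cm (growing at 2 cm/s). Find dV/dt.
408π cm³/s

V = πr²h
dV/dt = 2πrh·dr/dt + πr²·dh/dt
= 2π(12)(5)(1) + π(12)²(2)
= 408π cm³/s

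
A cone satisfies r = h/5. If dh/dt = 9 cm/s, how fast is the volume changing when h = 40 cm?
576π cm³/s

V = (1/3)π(h/5)²h = πh³/75
dV/dt = πh²/25 · 9
At h = 40: dV/dt = 576π cm³/s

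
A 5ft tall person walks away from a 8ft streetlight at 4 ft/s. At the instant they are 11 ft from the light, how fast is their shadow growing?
20/3 ft/s

By similar triangles: 8/(x+s) = 5/s
Solving: s = 5x/3
ds/dt = 5/3 · dx/dt = 5/3 · 4 = 20/3 ft/s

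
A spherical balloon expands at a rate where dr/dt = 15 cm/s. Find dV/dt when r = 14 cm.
11760π cm³/s

V = (4/3)πr³
dV/dt = dV/dr · dr/dt = 4πr² · 15
At r = 14: dV/dt = 11760π cm³/s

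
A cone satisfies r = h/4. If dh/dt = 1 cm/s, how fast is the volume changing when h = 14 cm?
49π/4 cm³/s

V = (1/3)π(h/4)²h = πh³/48
dV/dt = πh²/16 · 1
At h = 14: dV/dt = 49π/4 cm³/s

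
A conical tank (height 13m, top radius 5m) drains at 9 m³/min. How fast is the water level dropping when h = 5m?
1521/(625π) ≈ 0.7746 m/min

r/h = 5/13, so r = (5/13)h
V = (1/3)πr²h = (1/3)π((5/13)h)²h = (25/507)πh³
dV/dh = (25/169)πh²
dh/dt = (dV/dt)/(dV/dh) = -9/((25/169)π·5²) = -1521/(625π) m/min
The level is dropping at 1521/(625π) ≈ 0.7746 m/min.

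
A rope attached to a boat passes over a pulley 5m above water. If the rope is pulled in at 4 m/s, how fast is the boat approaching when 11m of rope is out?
11√6/6 ≈ 4.491 m/s

rope² = x² + 5²
x = √(11² - 5²) = 4√6
dx/dt = (rope/x) · d(rope)/dt = (11/(4√6)) · (-4) = -11√6/6 m/s
The boat approaches at 11√6/6 ≈ 4.491 m/s.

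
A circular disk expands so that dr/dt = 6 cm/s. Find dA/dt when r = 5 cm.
60π cm²/s

A = πr²
dA/dt = 2πr · dr/dt = 2π(5)(6) = 60π cm²/s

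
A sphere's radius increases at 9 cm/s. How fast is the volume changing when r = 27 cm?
26244π cm³/s

V = (4/3)πr³
dV/dt = dV/dr · dr/dt = 4πr² · 9
At r = 27: dV/dt = 26244π cm³/s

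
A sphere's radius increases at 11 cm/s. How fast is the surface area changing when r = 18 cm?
1584π cm²/s

S = 4πr²
dS/dt = dS/dr · dr/dt = 8πr · 11
At r = 18: dS/dt = 1584π cm²/s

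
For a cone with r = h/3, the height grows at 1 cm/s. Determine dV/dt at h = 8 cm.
64π/9 cm³/s

V = (1/3)π(h/3)²h = πh³/27
dV/dt = πh²/9 · 1
At h = 8: dV/dt = 64π/9 cm³/s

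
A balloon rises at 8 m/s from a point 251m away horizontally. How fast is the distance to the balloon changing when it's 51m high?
204√65602/32801 ≈ 1.593 m/s

z² = 251² + y²
z = √(251² + 51²) = √65602
dz/dt = y/z · dy/dt = 51/√65602 · 8 = 204√65602/32801 ≈ 1.593 m/s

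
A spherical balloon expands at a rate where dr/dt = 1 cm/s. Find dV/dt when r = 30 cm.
3600π cm³/s

V = (4/3)πr³
dV/dt = dV/dr · dr/dt = 4πr² · 1
At r = 30: dV/dt = 3600π cm³/s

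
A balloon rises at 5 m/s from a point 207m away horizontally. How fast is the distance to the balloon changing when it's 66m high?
22√5245/1049 ≈ 1.519 m/s

z² = 207² + y²
z = √(207² + 66²) = 3√5245
dz/dt = y/z · dy/dt = 66/(3√5245) · 5 = 22√5245/1049 ≈ 1.519 m/s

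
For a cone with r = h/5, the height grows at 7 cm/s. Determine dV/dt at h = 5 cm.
7π cm³/s

V = (1/3)π(h/5)²h = πh³/75
dV/dt = πh²/25 · 7
At h = 5: dV/dt = 7π cm³/s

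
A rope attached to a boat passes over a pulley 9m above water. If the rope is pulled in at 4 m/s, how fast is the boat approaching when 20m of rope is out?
80√319/319 ≈ 4.479 m/s

rope² = x² + 9²
x = √(20² - 9²) = √319
dx/dt = (rope/x) · d(rope)/dt = (20/√319) · (-4) = -80√319/319 m/s
The boat approaches at 80√319/319 ≈ 4.479 m/s.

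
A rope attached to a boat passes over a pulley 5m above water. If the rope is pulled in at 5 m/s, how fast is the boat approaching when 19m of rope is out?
95√21/84 ≈ 5.183 m/s

rope² = x² + 5²
x = √(19² - 5²) = 4√21
dx/dt = (rope/x) · d(rope)/dt = (19/(4√21)) · (-5) = -95√21/84 m/s
The boat approaches at 95√21/84 ≈ 5.183 m/s.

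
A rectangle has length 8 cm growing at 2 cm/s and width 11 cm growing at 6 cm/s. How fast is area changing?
70 cm²/s

A = lw
dA/dt = w·dl/dt + l·dw/dt = 11·2 + 8·6 = 70 cm²/s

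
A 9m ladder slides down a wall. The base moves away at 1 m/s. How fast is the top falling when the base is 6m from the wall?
2√5/5 ≈ 0.8944 m/s

x² + y² = 9²
2x·dx/dt + 2y·dy/dt = 0
dy/dt = -x/y · dx/dt = -6/(3√5) · 1 = -2√5/5 m/s
The top is descending at 2√5/5 ≈ 0.8944 m/s.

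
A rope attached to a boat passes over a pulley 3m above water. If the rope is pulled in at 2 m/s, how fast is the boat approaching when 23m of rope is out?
23√130/130 ≈ 2.017 m/s

rope² = x² + 3²
x = √(23² - 3²) = 2√130
dx/dt = (rope/x) · d(rope)/dt = (23/(2√130)) · (-2) = -23√130/130 m/s
The boat approaches at 23√130/130 ≈ 2.017 m/s.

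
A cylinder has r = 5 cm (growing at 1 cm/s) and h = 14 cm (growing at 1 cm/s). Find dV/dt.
165π cm³/s

V = πr²h
dV/dt = 2πrh·dr/dt + πr²·dh/dt
= 2π(5)(14)(1) + π(5)²(1)
= 165π cm³/s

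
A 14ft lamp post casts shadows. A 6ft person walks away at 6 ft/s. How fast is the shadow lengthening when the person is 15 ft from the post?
9/2 ft/s

By similar triangles: 14/(x+s) = 6/s
Solving: s = 6x/8
ds/dt = 6/8 · dx/dt = 3/4 · 6 = 9/2 ft/s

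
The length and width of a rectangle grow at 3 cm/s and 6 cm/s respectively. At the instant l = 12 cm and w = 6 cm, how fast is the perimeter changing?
18 cm/s

P = 2(l + w)
dP/dt = 2(dl/dt + dw/dt) = 2(3 + 6) = 18 cm/s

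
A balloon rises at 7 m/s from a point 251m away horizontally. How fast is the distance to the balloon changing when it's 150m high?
1050√85501/85501 ≈ 3.591 m/s

z² = 251² + y²
z = √(251² + 150²) = √85501
dz/dt = y/z · dy/dt = 150/√85501 · 7 = 1050√85501/85501 ≈ 3.591 m/s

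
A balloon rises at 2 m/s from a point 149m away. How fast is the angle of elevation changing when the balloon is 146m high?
0.006848 rad/s

tan(θ) = y/149
sec²(θ) · dθ/dt = (1/149) · dy/dt
dθ/dt = cos²(θ)/149 · 2 = 149/(149² + 146²) · 2
dθ/dt = 0.006848 rad/s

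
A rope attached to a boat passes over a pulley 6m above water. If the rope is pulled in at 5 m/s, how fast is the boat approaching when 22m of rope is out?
55√7/28 ≈ 5.197 m/s

rope² = x² + 6²
x = √(22² - 6²) = 8√7
dx/dt = (rope/x) · d(rope)/dt = (22/(8√7)) · (-5) = -55√7/28 m/s
The boat approaches at 55√7/28 ≈ 5.197 m/s.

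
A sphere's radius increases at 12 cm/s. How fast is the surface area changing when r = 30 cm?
2880π cm²/s

S = 4πr²
dS/dt = dS/dr · dr/dt = 8πr · 12
At r = 30: dS/dt = 2880π cm²/s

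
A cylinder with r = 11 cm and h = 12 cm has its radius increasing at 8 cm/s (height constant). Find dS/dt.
544π cm²/s

S = 2πrh + 2πr² (lateral + bases)
dS/dt = (2πh + 4πr)·dr/dt = (2π·12 + 4π·11)·8
= 544π cm²/s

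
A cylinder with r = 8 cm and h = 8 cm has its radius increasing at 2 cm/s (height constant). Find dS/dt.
96π cm²/s

S = 2πrh + 2πr² (lateral + bases)
dS/dt = (2πh + 4πr)·dr/dt = (2π·8 + 4π·8)·2
= 96π cm²/s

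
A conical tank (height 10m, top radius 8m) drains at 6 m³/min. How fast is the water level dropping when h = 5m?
3/(8π) ≈ 0.1194 m/min

r/h = 8/10, so r = (4/5)h
V = (1/3)πr²h = (1/3)π((4/5)h)²h = (16/75)πh³
dV/dh = (16/25)πh²
dh/dt = (dV/dt)/(dV/dh) = -6/((16/25)π·5²) = -3/(8π) m/min
The level is dropping at 3/(8π) ≈ 0.1194 m/min.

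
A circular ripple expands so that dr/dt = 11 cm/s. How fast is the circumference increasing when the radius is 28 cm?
22π cm/s

C = 2πr
dC/dt = 2π · dr/dt = 2π · 11 = 22π cm/s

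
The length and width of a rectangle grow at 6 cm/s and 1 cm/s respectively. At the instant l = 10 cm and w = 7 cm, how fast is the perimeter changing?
14 cm/s

P = 2(l + w)
dP/dt = 2(dl/dt + dw/dt) = 2(6 + 1) = 14 cm/s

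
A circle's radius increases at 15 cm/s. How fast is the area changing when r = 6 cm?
180π cm²/s

A = πr²
dA/dt = 2πr · dr/dt = 2π(6)(15) = 180π cm²/s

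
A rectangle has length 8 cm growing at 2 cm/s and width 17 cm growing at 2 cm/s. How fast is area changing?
50 cm²/s

A = lw
dA/dt = w·dl/dt + l·dw/dt = 17·2 + 8·2 = 50 cm²/s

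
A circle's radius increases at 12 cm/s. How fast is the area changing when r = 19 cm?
456π cm²/s

A = πr²
dA/dt = 2πr · dr/dt = 2π(19)(12) = 456π cm²/s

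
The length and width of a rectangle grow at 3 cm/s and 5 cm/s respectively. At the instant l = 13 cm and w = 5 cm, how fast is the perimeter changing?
16 cm/s

P = 2(l + w)
dP/dt = 2(dl/dt + dw/dt) = 2(3 + 5) = 16 cm/s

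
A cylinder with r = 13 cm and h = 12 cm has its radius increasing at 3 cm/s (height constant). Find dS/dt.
228π cm²/s

S = 2πrh + 2πr² (lateral + bases)
dS/dt = (2πh + 4πr)·dr/dt = (2π·12 + 4π·13)·3
= 228π cm²/s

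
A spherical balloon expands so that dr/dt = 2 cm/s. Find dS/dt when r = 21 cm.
336π cm²/s

S = 4πr²
dS/dt = dS/dr · dr/dt = 8πr · 2
At r = 21: dS/dt = 336π cm²/s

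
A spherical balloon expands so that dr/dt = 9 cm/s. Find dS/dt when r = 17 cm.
1224π cm²/s

S = 4πr²
dS/dt = dS/dr · dr/dt = 8πr · 9
At r = 17: dS/dt = 1224π cm²/s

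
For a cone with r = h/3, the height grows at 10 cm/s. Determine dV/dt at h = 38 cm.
14440π/9 cm³/s

V = (1/3)π(h/3)²h = πh³/27
dV/dt = πh²/9 · 10
At h = 38: dV/dt = 14440π/9 cm³/s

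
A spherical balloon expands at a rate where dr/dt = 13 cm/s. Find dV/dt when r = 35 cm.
63700π cm³/s

V = (4/3)πr³
dV/dt = dV/dr · dr/dt = 4πr² · 13
At r = 35: dV/dt = 63700π cm³/s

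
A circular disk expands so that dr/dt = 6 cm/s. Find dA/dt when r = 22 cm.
264π cm²/s

A = πr²
dA/dt = 2πr · dr/dt = 2π(22)(6) = 264π cm²/s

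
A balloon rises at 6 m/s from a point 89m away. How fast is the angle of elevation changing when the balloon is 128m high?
0.021971 rad/s

tan(θ) = y/89
sec²(θ) · dθ/dt = (1/89) · dy/dt
dθ/dt = cos²(θ)/89 · 6 = 89/(89² + 128²) · 6
dθ/dt = 0.021971 rad/s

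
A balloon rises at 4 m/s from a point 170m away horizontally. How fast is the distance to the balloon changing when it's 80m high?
32√353/353 ≈ 1.703 m/s

z² = 170² + y²
z = √(170² + 80²) = 10√353
dz/dt = y/z · dy/dt = 80/(10√353) · 4 = 32√353/353 ≈ 1.703 m/s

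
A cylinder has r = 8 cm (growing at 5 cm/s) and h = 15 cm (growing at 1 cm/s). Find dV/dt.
1264π cm³/s

V = πr²h
dV/dt = 2πrh·dr/dt + πr²·dh/dt
= 2π(8)(15)(5) + π(8)²(1)
= 1264π cm³/s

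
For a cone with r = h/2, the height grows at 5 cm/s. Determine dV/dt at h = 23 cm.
2645π/4 cm³/s

V = (1/3)π(h/2)²h = πh³/12
dV/dt = πh²/4 · 5
At h = 23: dV/dt = 2645π/4 cm³/s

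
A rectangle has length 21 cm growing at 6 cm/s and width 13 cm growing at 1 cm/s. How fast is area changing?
99 cm²/s

A = lw
dA/dt = w·dl/dt + l·dw/dt = 13·6 + 21·1 = 99 cm²/s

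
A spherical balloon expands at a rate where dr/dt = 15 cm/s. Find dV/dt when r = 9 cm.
4860π cm³/s

V = (4/3)πr³
dV/dt = dV/dr · dr/dt = 4πr² · 15
At r = 9: dV/dt = 4860π cm³/s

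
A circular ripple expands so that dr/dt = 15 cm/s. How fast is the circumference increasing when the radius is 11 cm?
30π cm/s

C = 2πr
dC/dt = 2π · dr/dt = 2π · 15 = 30π cm/s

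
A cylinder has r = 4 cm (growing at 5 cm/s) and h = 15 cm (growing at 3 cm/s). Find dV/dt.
648π cm³/s

V = πr²h
dV/dt = 2πrh·dr/dt + πr²·dh/dt
= 2π(4)(15)(5) + π(4)²(3)
= 648π cm³/s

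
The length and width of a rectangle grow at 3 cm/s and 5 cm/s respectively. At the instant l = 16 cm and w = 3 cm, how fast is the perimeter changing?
16 cm/s

P = 2(l + w)
dP/dt = 2(dl/dt + dw/dt) = 2(3 + 5) = 16 cm/s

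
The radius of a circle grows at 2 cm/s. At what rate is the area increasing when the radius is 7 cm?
28π cm²/s

A = πr²
dA/dt = 2πr · dr/dt = 2π(7)(2) = 28π cm²/s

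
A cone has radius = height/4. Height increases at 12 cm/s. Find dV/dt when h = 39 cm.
4563π/4 cm³/s

V = (1/3)π(h/4)²h = πh³/48
dV/dt = πh²/16 · 12
At h = 39: dV/dt = 4563π/4 cm³/s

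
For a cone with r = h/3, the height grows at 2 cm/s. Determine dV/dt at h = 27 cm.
162π cm³/s

V = (1/3)π(h/3)²h = πh³/27
dV/dt = πh²/9 · 2
At h = 27: dV/dt = 162π cm³/s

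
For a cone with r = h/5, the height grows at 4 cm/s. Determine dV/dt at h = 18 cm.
1296π/25 cm³/s

V = (1/3)π(h/5)²h = πh³/75
dV/dt = πh²/25 · 4
At h = 18: dV/dt = 1296π/25 cm³/s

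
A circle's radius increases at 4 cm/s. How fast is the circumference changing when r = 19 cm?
8π cm/s

C = 2πr
dC/dt = 2π · dr/dt = 2π · 4 = 8π cm/s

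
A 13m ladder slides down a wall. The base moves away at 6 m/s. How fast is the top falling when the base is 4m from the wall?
8√17/17 ≈ 1.94 m/s

x² + y² = 13²
2x·dx/dt + 2y·dy/dt = 0
dy/dt = -x/y · dx/dt = -4/(3√17) · 6 = -8√17/17 m/s
The top is descending at 8√17/17 ≈ 1.94 m/s.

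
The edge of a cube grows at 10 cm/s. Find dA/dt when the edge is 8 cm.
960 cm²/s

A = 6s²
dA/dt = 12s · ds/dt = 12·8·10 = 960 cm²/s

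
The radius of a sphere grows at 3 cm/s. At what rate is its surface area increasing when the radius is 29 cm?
696π cm²/s

S = 4πr²
dS/dt = dS/dr · dr/dt = 8πr · 3
At r = 29: dS/dt = 696π cm²/s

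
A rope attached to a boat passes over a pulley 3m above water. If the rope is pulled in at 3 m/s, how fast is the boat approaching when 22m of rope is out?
66√19/95 ≈ 3.028 m/s

rope² = x² + 3²
x = √(22² - 3²) = 5√19
dx/dt = (rope/x) · d(rope)/dt = (22/(5√19)) · (-3) = -66√19/95 m/s
The boat approaches at 66√19/95 ≈ 3.028 m/s.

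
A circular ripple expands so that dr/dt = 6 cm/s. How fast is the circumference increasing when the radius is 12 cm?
12π cm/s

C = 2πr
dC/dt = 2π · dr/dt = 2π · 6 = 12π cm/s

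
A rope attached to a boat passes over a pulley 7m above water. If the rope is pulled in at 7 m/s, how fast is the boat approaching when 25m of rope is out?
175/24 ≈ 7.292 m/s

rope² = x² + 7²
x = √(25² - 7²) = 24
dx/dt = (rope/x) · d(rope)/dt = (25/24) · (-7) = -175/24 m/s
The boat approaches at 175/24 ≈ 7.292 m/s.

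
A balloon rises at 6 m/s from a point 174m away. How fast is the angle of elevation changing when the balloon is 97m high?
0.026307 rad/s

tan(θ) = y/174
sec²(θ) · dθ/dt = (1/174) · dy/dt
dθ/dt = cos²(θ)/174 · 6 = 174/(174² + 97²) · 6
dθ/dt = 0.026307 rad/s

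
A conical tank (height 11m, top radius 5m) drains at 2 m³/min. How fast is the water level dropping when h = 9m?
242/(2025π) ≈ 0.03804 m/min

r/h = 5/11, so r = (5/11)h
V = (1/3)πr²h = (1/3)π((5/11)h)²h = (25/363)πh³
dV/dh = (25/121)πh²
dh/dt = (dV/dt)/(dV/dh) = -2/((25/121)π·9²) = -242/(2025π) m/min
The level is dropping at 242/(2025π) ≈ 0.03804 m/min.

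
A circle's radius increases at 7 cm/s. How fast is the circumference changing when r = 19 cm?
14π cm/s

C = 2πr
dC/dt = 2π · dr/dt = 2π · 7 = 14π cm/s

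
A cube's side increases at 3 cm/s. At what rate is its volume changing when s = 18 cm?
2916 cm³/s

V = s³
dV/dt = 3s² · ds/dt = 3·18²·3 = 2916 cm³/s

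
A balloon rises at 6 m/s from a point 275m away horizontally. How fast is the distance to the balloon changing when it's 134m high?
804√93581/93581 ≈ 2.628 m/s

z² = 275² + y²
z = √(275² + 134²) = √93581
dz/dt = y/z · dy/dt = 134/√93581 · 6 = 804√93581/93581 ≈ 2.628 m/s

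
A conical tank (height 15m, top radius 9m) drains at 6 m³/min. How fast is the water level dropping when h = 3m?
50/(27π) ≈ 0.5895 m/min

r/h = 9/15, so r = (3/5)h
V = (1/3)πr²h = (1/3)π((3/5)h)²h = (3/25)πh³
dV/dh = (9/25)πh²
dh/dt = (dV/dt)/(dV/dh) = -6/((9/25)π·3²) = -50/(27π) m/min
The level is dropping at 50/(27π) ≈ 0.5895 m/min.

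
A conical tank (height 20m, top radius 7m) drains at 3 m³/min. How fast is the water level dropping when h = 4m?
75/(49π) ≈ 0.4872 m/min

r/h = 7/20, so r = (7/20)h
V = (1/3)πr²h = (1/3)π((7/20)h)²h = (49/1200)πh³
dV/dh = (49/400)πh²
dh/dt = (dV/dt)/(dV/dh) = -3/((49/400)π·4²) = -75/(49π) m/min
The level is dropping at 75/(49π) ≈ 0.4872 m/min.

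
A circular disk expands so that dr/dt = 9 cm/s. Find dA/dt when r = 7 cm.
126π cm²/s

A = πr²
dA/dt = 2πr · dr/dt = 2π(7)(9) = 126π cm²/s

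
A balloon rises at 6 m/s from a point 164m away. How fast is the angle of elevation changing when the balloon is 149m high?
0.020042 rad/s

tan(θ) = y/164
sec²(θ) · dθ/dt = (1/164) · dy/dt
dθ/dt = cos²(θ)/164 · 6 = 164/(164² + 149²) · 6
dθ/dt = 0.020042 rad/s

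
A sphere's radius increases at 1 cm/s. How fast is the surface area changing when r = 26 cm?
208π cm²/s

S = 4πr²
dS/dt = dS/dr · dr/dt = 8πr · 1
At r = 26: dS/dt = 208π cm²/s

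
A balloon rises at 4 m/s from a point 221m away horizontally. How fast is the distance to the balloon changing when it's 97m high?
194√2330/5825 ≈ 1.608 m/s

z² = 221² + y²
z = √(221² + 97²) = 5√2330
dz/dt = y/z · dy/dt = 97/(5√2330) · 4 = 194√2330/5825 ≈ 1.608 m/s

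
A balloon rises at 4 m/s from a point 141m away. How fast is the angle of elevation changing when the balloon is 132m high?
0.015119 rad/s

tan(θ) = y/141
sec²(θ) · dθ/dt = (1/141) · dy/dt
dθ/dt = cos²(θ)/141 · 4 = 141/(141² + 132²) · 4
dθ/dt = 0.015119 rad/s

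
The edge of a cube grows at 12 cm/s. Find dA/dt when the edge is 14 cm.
2016 cm²/s

A = 6s²
dA/dt = 12s · ds/dt = 12·14·12 = 2016 cm²/s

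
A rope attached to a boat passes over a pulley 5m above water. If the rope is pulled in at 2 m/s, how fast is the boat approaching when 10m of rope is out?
4√3/3 ≈ 2.309 m/s

rope² = x² + 5²
x = √(10² - 5²) = 5√3
dx/dt = (rope/x) · d(rope)/dt = (10/(5√3)) · (-2) = -4√3/3 m/s
The boat approaches at 4√3/3 ≈ 2.309 m/s.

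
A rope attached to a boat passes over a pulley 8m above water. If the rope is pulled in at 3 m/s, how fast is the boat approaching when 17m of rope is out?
17/5 = 3.4 m/s

rope² = x² + 8²
x = √(17² - 8²) = 15
dx/dt = (rope/x) · d(rope)/dt = (17/15) · (-3) = -17/5 m/s
The boat approaches at 17/5 = 3.4 m/s.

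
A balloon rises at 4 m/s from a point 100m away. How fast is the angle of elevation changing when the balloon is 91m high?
0.021881 rad/s

tan(θ) = y/100
sec²(θ) · dθ/dt = (1/100) · dy/dt
dθ/dt = cos²(θ)/100 · 4 = 100/(100² + 91²) · 4
dθ/dt = 0.021881 rad/s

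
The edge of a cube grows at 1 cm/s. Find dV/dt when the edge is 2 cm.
12 cm³/s

V = s³
dV/dt = 3s² · ds/dt = 3·2²·1 = 12 cm³/s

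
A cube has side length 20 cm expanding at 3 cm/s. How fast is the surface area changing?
720 cm²/s

A = 6s²
dA/dt = 12s · ds/dt = 12·20·3 = 720 cm²/s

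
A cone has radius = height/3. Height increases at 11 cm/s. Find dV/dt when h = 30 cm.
1100π cm³/s

V = (1/3)π(h/3)²h = πh³/27
dV/dt = πh²/9 · 11
At h = 30: dV/dt = 1100π cm³/s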